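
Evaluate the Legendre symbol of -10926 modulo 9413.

-1

Reduce the numerator: -10926 ≡ 7900 (mod 9413), so (-10926/9413) = (7900/9413).
Factor out 2: 7900 = 2^2·1975. Since 9413 ≡ 5 (mod 8), (2/9413) = -1, and (2/9413)^2 = +1. Now have (1975/9413).
9413 ≡ 1 (mod 4), so quadratic reciprocity gives (1975/9413) = (9413/1975). Reduce: 9413 ≡ 1513 (mod 1975). Now have (1513/1975).
1513 ≡ 1 (mod 4), so quadratic reciprocity gives (1513/1975) = (1975/1513). Reduce: 1975 ≡ 462 (mod 1513). Now have (462/1513).
Factor out 2: 462 = 2·231. Since 1513 ≡ 1 (mod 8), (2/1513) = +1. Now have (231/1513).
1513 ≡ 1 (mod 4), so quadratic reciprocity gives (231/1513) = (1513/231). Reduce: 1513 ≡ 127 (mod 231). Now have (127/231).
Both 127 ≡ 3 and 231 ≡ 3 (mod 4), so reciprocity gives (127/231) = -(231/127). Reduce: 231 ≡ 104 (mod 127). Now have -(104/127).
Factor out 2: 104 = 2^3·13. Since 127 ≡ 7 (mod 8), (2/127) = +1, and (2/127)^3 = +1. Now have -(13/127).
13 ≡ 1 (mod 4), so quadratic reciprocity gives (13/127) = (127/13). Reduce: 127 ≡ 10 (mod 13). Now have -(10/13).
Factor out 2: 10 = 2·5. Since 13 ≡ 5 (mod 8), (2/13) = -1. Now have (5/13).
5 ≡ 1 (mod 4), so quadratic reciprocity gives (5/13) = (13/5). Reduce: 13 ≡ 3 (mod 5). Now have (3/5).
5 ≡ 1 (mod 4), so quadratic reciprocity gives (3/5) = (5/3). Reduce: 5 ≡ 2 (mod 3). Now have (2/3).
Factor out 2: 2 = 2. Since 3 ≡ 3 (mod 8), (2/3) = -1. Now have -(1/3).
(1/3) = 1. Collecting the sign factors: -1.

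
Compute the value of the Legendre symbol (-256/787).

-1

Reduce the numerator: -256 ≡ 531 (mod 787), so (-256/787) = (531/787).
Both 531 ≡ 3 and 787 ≡ 3 (mod 4), so reciprocity gives (531/787) = -(787/531). Reduce: 787 ≡ 256 (mod 531). Now have -(256/531).
Factor out 2: 256 = 2^8. Since 531 ≡ 3 (mod 8), (2/531) = -1, and (2/531)^8 = +1. Now have -(1/531).
(1/531) = 1. Collecting the sign factors: -1.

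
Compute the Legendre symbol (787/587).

-1

(787/587)
  = (200/587)    [787 ≡ 200 mod 587]
  = -(25/587)    [587 ≡ 3 mod 8 ⇒ (2/587)^3 = -1]
  = -(587/25)    [QR: 25 ≡ 1 mod 4, sign kept]
  = -(12/25)    [587 ≡ 12 mod 25]
  = -(3/25)    [25 ≡ 1 mod 8 ⇒ (2/25)^2 = +1]
  = -(25/3)    [QR: 25 ≡ 1 mod 4, sign kept]
  = -(1/3)    [25 ≡ 1 mod 3]
  = -1    [(1/3) = 1]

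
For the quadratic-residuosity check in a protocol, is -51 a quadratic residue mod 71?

(-51/71)
  = -(51/71)    [71 ≡ 3 mod 4 ⇒ (-1/71) = -1]
  = (71/51)    [QR: both ≡ 3 mod 4, sign flips]
  = (20/51)    [71 ≡ 20 mod 51]
  = (5/51)    [51 ≡ 3 mod 8 ⇒ (2/51)^2 = +1]
  = (51/5)    [QR: 5 ≡ 1 mod 4, sign kept]
  = (1/5)    [51 ≡ 1 mod 5]
  = 1    [(1/5) = 1]
The Legendre symbol is 1, so x^2 ≡ -51 (mod 71) has solution.

yes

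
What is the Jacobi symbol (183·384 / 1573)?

By multiplicativity, (183·384 / 1573) = (183 / 1573)·(384 / 1573).
First factor (183 / 1573):
(183 / 1573)
  = (1573 / 183)    [QR: 1573 ≡ 1 mod 4, sign kept]
  = (109 / 183)    [1573 ≡ 109 mod 183]
  = (183 / 109)    [QR: 109 ≡ 1 mod 4, sign kept]
  = (74 / 109)    [183 ≡ 74 mod 109]
  = -(37 / 109)    [109 ≡ 5 mod 8 ⇒ (2 / 109) = -1]
  = -(109 / 37)    [QR: 37 ≡ 1 mod 4, sign kept]
  = -(35 / 37)    [109 ≡ 35 mod 37]
  = -(37 / 35)    [QR: 37 ≡ 1 mod 4, sign kept]
  = -(2 / 35)    [37 ≡ 2 mod 35]
  = (1 / 35)    [35 ≡ 3 mod 8 ⇒ (2 / 35) = -1]
  = 1    [(1 / 35) = 1]
Second factor (384 / 1573):
(384 / 1573)
  = -(3 / 1573)    [1573 ≡ 5 mod 8 ⇒ (2 / 1573)^7 = -1]
  = -(1573 / 3)    [QR: 1573 ≡ 1 mod 4, sign kept]
  = -(1 / 3)    [1573 ≡ 1 mod 3]
  = -1    [(1 / 3) = 1]
Product: (1)·(-1) = -1.

-1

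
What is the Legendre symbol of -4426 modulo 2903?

-1

(-4426|2903)
  = (1380|2903)    [-4426 ≡ 1380 mod 2903]
  = (345|2903)    [2903 ≡ 7 mod 8 ⇒ (2|2903)^2 = +1]
  = (2903|345)    [QR: 345 ≡ 1 mod 4, sign kept]
  = (143|345)    [2903 ≡ 143 mod 345]
  = (345|143)    [QR: 345 ≡ 1 mod 4, sign kept]
  = (59|143)    [345 ≡ 59 mod 143]
  = -(143|59)    [QR: both ≡ 3 mod 4, sign flips]
  = -(25|59)    [143 ≡ 25 mod 59]
  = -(59|25)    [QR: 25 ≡ 1 mod 4, sign kept]
  = -(9|25)    [59 ≡ 9 mod 25]
  = -(25|9)    [QR: 9 ≡ 1 mod 4, sign kept]
  = -(7|9)    [25 ≡ 7 mod 9]
  = -(9|7)    [QR: 9 ≡ 1 mod 4, sign kept]
  = -(2|7)    [9 ≡ 2 mod 7]
  = -(1|7)    [7 ≡ 7 mod 8 ⇒ (2|7) = +1]
  = -1    [(1|7) = 1]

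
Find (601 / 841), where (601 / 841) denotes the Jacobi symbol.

1

(601 / 841)
  = (841 / 601)    [QR: 601 ≡ 1 mod 4, sign kept]
  = (240 / 601)    [841 ≡ 240 mod 601]
  = (15 / 601)    [601 ≡ 1 mod 8 ⇒ (2 / 601)^4 = +1]
  = (601 / 15)    [QR: 601 ≡ 1 mod 4, sign kept]
  = (1 / 15)    [601 ≡ 1 mod 15]
  = 1    [(1 / 15) = 1]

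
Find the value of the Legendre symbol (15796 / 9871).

Reduce the numerator: 15796 ≡ 5925 (mod 9871), so (15796 / 9871) = (5925 / 9871).
5925 ≡ 1 (mod 4), so quadratic reciprocity gives (5925 / 9871) = (9871 / 5925). Reduce: 9871 ≡ 3946 (mod 5925). Now have (3946 / 5925).
Factor out 2: 3946 = 2·1973. Since 5925 ≡ 5 (mod 8), (2 / 5925) = -1. Now have -(1973 / 5925).
1973 ≡ 1 (mod 4), so quadratic reciprocity gives (1973 / 5925) = (5925 / 1973). Reduce: 5925 ≡ 6 (mod 1973). Now have -(6 / 1973).
Factor out 2: 6 = 2·3. Since 1973 ≡ 5 (mod 8), (2 / 1973) = -1. Now have (3 / 1973).
1973 ≡ 1 (mod 4), so quadratic reciprocity gives (3 / 1973) = (1973 / 3). Reduce: 1973 ≡ 2 (mod 3). Now have (2 / 3).
Factor out 2: 2 = 2. Since 3 ≡ 3 (mod 8), (2 / 3) = -1. Now have -(1 / 3).
(1 / 3) = 1. Collecting the sign factors: -1.

-1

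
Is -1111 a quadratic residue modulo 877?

yes

(-1111/877)
  = (643/877)    [-1111 ≡ 643 mod 877]
  = (877/643)    [QR: 877 ≡ 1 mod 4, sign kept]
  = (234/643)    [877 ≡ 234 mod 643]
  = -(117/643)    [643 ≡ 3 mod 8 ⇒ (2/643) = -1]
  = -(643/117)    [QR: 117 ≡ 1 mod 4, sign kept]
  = -(58/117)    [643 ≡ 58 mod 117]
  = (29/117)    [117 ≡ 5 mod 8 ⇒ (2/117) = -1]
  = (117/29)    [QR: 29 ≡ 1 mod 4, sign kept]
  = (1/29)    [117 ≡ 1 mod 29]
  = 1    [(1/29) = 1]
The Legendre symbol is 1, so x^2 ≡ -1111 (mod 877) has solution.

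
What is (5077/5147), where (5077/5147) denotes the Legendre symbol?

1

5077 ≡ 1 (mod 4), so quadratic reciprocity gives (5077/5147) = (5147/5077). Reduce: 5147 ≡ 70 (mod 5077). Now have (70/5077).
Factor out 2: 70 = 2·35. Since 5077 ≡ 5 (mod 8), (2/5077) = -1. Now have -(35/5077).
5077 ≡ 1 (mod 4), so quadratic reciprocity gives (35/5077) = (5077/35). Reduce: 5077 ≡ 2 (mod 35). Now have -(2/35).
Factor out 2: 2 = 2. Since 35 ≡ 3 (mod 8), (2/35) = -1. Now have (1/35).
(1/35) = 1. Collecting the sign factors: 1.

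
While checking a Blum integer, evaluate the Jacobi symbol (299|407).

Both 299 ≡ 3 and 407 ≡ 3 (mod 4), so reciprocity gives (299|407) = -(407|299). Reduce: 407 ≡ 108 (mod 299). Now have -(108|299).
Factor out 2: 108 = 2^2·27. Since 299 ≡ 3 (mod 8), (2|299) = -1, and (2|299)^2 = +1. Now have -(27|299).
Both 27 ≡ 3 and 299 ≡ 3 (mod 4), so reciprocity gives (27|299) = -(299|27). Reduce: 299 ≡ 2 (mod 27). Now have (2|27).
Factor out 2: 2 = 2. Since 27 ≡ 3 (mod 8), (2|27) = -1. Now have -(1|27).
(1|27) = 1. Collecting the sign factors: -1.

-1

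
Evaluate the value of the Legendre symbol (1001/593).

Reduce the numerator: 1001 ≡ 408 (mod 593), so (1001/593) = (408/593).
Factor out 2: 408 = 2^3·51. Since 593 ≡ 1 (mod 8), (2/593) = +1, and (2/593)^3 = +1. Now have (51/593).
593 ≡ 1 (mod 4), so quadratic reciprocity gives (51/593) = (593/51). Reduce: 593 ≡ 32 (mod 51). Now have (32/51).
Factor out 2: 32 = 2^5. Since 51 ≡ 3 (mod 8), (2/51) = -1, and (2/51)^5 = -1. Now have -(1/51).
(1/51) = 1. Collecting the sign factors: -1.

-1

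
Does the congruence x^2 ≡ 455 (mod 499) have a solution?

yes

(455|499)
  = -(499|455)    [QR: both ≡ 3 mod 4, sign flips]
  = -(44|455)    [499 ≡ 44 mod 455]
  = -(11|455)    [455 ≡ 7 mod 8 ⇒ (2|455)^2 = +1]
  = (455|11)    [QR: both ≡ 3 mod 4, sign flips]
  = (4|11)    [455 ≡ 4 mod 11]
  = (1|11)    [11 ≡ 3 mod 8 ⇒ (2|11)^2 = +1]
  = 1    [(1|11) = 1]
(455|499) = 1, and 499 is prime, so 455 is a quadratic residue mod 499.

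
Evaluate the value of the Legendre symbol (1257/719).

Reduce the numerator: 1257 ≡ 538 (mod 719), so (1257/719) = (538/719).
Factor out 2: 538 = 2·269. Since 719 ≡ 7 (mod 8), (2/719) = +1. Now have (269/719).
269 ≡ 1 (mod 4), so quadratic reciprocity gives (269/719) = (719/269). Reduce: 719 ≡ 181 (mod 269). Now have (181/269).
181 ≡ 1 (mod 4), so quadratic reciprocity gives (181/269) = (269/181). Reduce: 269 ≡ 88 (mod 181). Now have (88/181).
Factor out 2: 88 = 2^3·11. Since 181 ≡ 5 (mod 8), (2/181) = -1, and (2/181)^3 = -1. Now have -(11/181).
181 ≡ 1 (mod 4), so quadratic reciprocity gives (11/181) = (181/11). Reduce: 181 ≡ 5 (mod 11). Now have -(5/11).
5 ≡ 1 (mod 4), so quadratic reciprocity gives (5/11) = (11/5). Reduce: 11 ≡ 1 (mod 5). Now have -(1/5).
(1/5) = 1. Collecting the sign factors: -1.

-1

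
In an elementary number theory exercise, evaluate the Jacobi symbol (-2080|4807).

Reduce the numerator: -2080 ≡ 2727 (mod 4807), so (-2080|4807) = (2727|4807).
Both 2727 ≡ 3 and 4807 ≡ 3 (mod 4), so reciprocity gives (2727|4807) = -(4807|2727). Reduce: 4807 ≡ 2080 (mod 2727). Now have -(2080|2727).
Factor out 2: 2080 = 2^5·65. Since 2727 ≡ 7 (mod 8), (2|2727) = +1, and (2|2727)^5 = +1. Now have -(65|2727).
65 ≡ 1 (mod 4), so quadratic reciprocity gives (65|2727) = (2727|65). Reduce: 2727 ≡ 62 (mod 65). Now have -(62|65).
Factor out 2: 62 = 2·31. Since 65 ≡ 1 (mod 8), (2|65) = +1. Now have -(31|65).
65 ≡ 1 (mod 4), so quadratic reciprocity gives (31|65) = (65|31). Reduce: 65 ≡ 3 (mod 31). Now have -(3|31).
Both 3 ≡ 3 and 31 ≡ 3 (mod 4), so reciprocity gives (3|31) = -(31|3). Reduce: 31 ≡ 1 (mod 3). Now have (1|3).
(1|3) = 1. Collecting the sign factors: 1.

1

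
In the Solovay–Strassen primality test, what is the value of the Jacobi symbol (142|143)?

(142|143)
  = (71|143)    [143 ≡ 7 mod 8 ⇒ (2|143) = +1]
  = -(143|71)    [QR: both ≡ 3 mod 4, sign flips]
  = -(1|71)    [143 ≡ 1 mod 71]
  = -1    [(1|71) = 1]

-1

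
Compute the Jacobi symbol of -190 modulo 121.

(-190 / 121)
  = (52 / 121)    [-190 ≡ 52 mod 121]
  = (13 / 121)    [121 ≡ 1 mod 8 ⇒ (2 / 121)^2 = +1]
  = (121 / 13)    [QR: 13 ≡ 1 mod 4, sign kept]
  = (4 / 13)    [121 ≡ 4 mod 13]
  = (1 / 13)    [13 ≡ 5 mod 8 ⇒ (2 / 13)^2 = +1]
  = 1    [(1 / 13) = 1]

1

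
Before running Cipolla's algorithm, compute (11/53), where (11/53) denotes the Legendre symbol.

1

53 ≡ 1 (mod 4), so quadratic reciprocity gives (11/53) = (53/11). Reduce: 53 ≡ 9 (mod 11). Now have (9/11).
9 ≡ 1 (mod 4), so quadratic reciprocity gives (9/11) = (11/9). Reduce: 11 ≡ 2 (mod 9). Now have (2/9).
Factor out 2: 2 = 2. Since 9 ≡ 1 (mod 8), (2/9) = +1. Now have (1/9).
(1/9) = 1. Collecting the sign factors: 1.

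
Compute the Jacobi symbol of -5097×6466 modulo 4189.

1

By multiplicativity, (-5097·6466/4189) = (-5097/4189)·(6466/4189).
First factor (-5097/4189):
Pull out -1: (-5097/4189) = (-1/4189)·(5097/4189). Since 4189 ≡ 1 (mod 4), (-1/4189) = +1. Now have (5097/4189).
Reduce the numerator: 5097 ≡ 908 (mod 4189), so (5097/4189) = (908/4189).
Factor out 2: 908 = 2^2·227. Since 4189 ≡ 5 (mod 8), (2/4189) = -1, and (2/4189)^2 = +1. Now have (227/4189).
4189 ≡ 1 (mod 4), so quadratic reciprocity gives (227/4189) = (4189/227). Reduce: 4189 ≡ 103 (mod 227). Now have (103/227).
Both 103 ≡ 3 and 227 ≡ 3 (mod 4), so reciprocity gives (103/227) = -(227/103). Reduce: 227 ≡ 21 (mod 103). Now have -(21/103).
21 ≡ 1 (mod 4), so quadratic reciprocity gives (21/103) = (103/21). Reduce: 103 ≡ 19 (mod 21). Now have -(19/21).
21 ≡ 1 (mod 4), so quadratic reciprocity gives (19/21) = (21/19). Reduce: 21 ≡ 2 (mod 19). Now have -(2/19).
Factor out 2: 2 = 2. Since 19 ≡ 3 (mod 8), (2/19) = -1. Now have (1/19).
(1/19) = 1. Collecting the sign factors: 1.
Second factor (6466/4189):
Reduce the numerator: 6466 ≡ 2277 (mod 4189), so (6466/4189) = (2277/4189).
2277 ≡ 1 (mod 4), so quadratic reciprocity gives (2277/4189) = (4189/2277). Reduce: 4189 ≡ 1912 (mod 2277). Now have (1912/2277).
Factor out 2: 1912 = 2^3·239. Since 2277 ≡ 5 (mod 8), (2/2277) = -1, and (2/2277)^3 = -1. Now have -(239/2277).
2277 ≡ 1 (mod 4), so quadratic reciprocity gives (239/2277) = (2277/239). Reduce: 2277 ≡ 126 (mod 239). Now have -(126/239).
Factor out 2: 126 = 2·63. Since 239 ≡ 7 (mod 8), (2/239) = +1. Now have -(63/239).
Both 63 ≡ 3 and 239 ≡ 3 (mod 4), so reciprocity gives (63/239) = -(239/63). Reduce: 239 ≡ 50 (mod 63). Now have (50/63).
Factor out 2: 50 = 2·25. Since 63 ≡ 7 (mod 8), (2/63) = +1. Now have (25/63).
25 ≡ 1 (mod 4), so quadratic reciprocity gives (25/63) = (63/25). Reduce: 63 ≡ 13 (mod 25). Now have (13/25).
13 ≡ 1 (mod 4), so quadratic reciprocity gives (13/25) = (25/13). Reduce: 25 ≡ 12 (mod 13). Now have (12/13).
Factor out 2: 12 = 2^2·3. Since 13 ≡ 5 (mod 8), (2/13) = -1, and (2/13)^2 = +1. Now have (3/13).
13 ≡ 1 (mod 4), so quadratic reciprocity gives (3/13) = (13/3). Reduce: 13 ≡ 1 (mod 3). Now have (1/3).
(1/3) = 1. Collecting the sign factors: 1.
Product: (1)·(1) = 1.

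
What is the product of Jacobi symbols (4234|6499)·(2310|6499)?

-1

By multiplicativity, (4234·2310|6499) = (4234|6499)·(2310|6499).
First factor (4234|6499):
(4234|6499)
  = -(2117|6499)    [6499 ≡ 3 mod 8 ⇒ (2|6499) = -1]
  = -(6499|2117)    [QR: 2117 ≡ 1 mod 4, sign kept]
  = -(148|2117)    [6499 ≡ 148 mod 2117]
  = -(37|2117)    [2117 ≡ 5 mod 8 ⇒ (2|2117)^2 = +1]
  = -(2117|37)    [QR: 37 ≡ 1 mod 4, sign kept]
  = -(8|37)    [2117 ≡ 8 mod 37]
  = (1|37)    [37 ≡ 5 mod 8 ⇒ (2|37)^3 = -1]
  = 1    [(1|37) = 1]
Second factor (2310|6499):
(2310|6499)
  = -(1155|6499)    [6499 ≡ 3 mod 8 ⇒ (2|6499) = -1]
  = (6499|1155)    [QR: both ≡ 3 mod 4, sign flips]
  = (724|1155)    [6499 ≡ 724 mod 1155]
  = (181|1155)    [1155 ≡ 3 mod 8 ⇒ (2|1155)^2 = +1]
  = (1155|181)    [QR: 181 ≡ 1 mod 4, sign kept]
  = (69|181)    [1155 ≡ 69 mod 181]
  = (181|69)    [QR: 69 ≡ 1 mod 4, sign kept]
  = (43|69)    [181 ≡ 43 mod 69]
  = (69|43)    [QR: 69 ≡ 1 mod 4, sign kept]
  = (26|43)    [69 ≡ 26 mod 43]
  = -(13|43)    [43 ≡ 3 mod 8 ⇒ (2|43) = -1]
  = -(43|13)    [QR: 13 ≡ 1 mod 4, sign kept]
  = -(4|13)    [43 ≡ 4 mod 13]
  = -(1|13)    [13 ≡ 5 mod 8 ⇒ (2|13)^2 = +1]
  = -1    [(1|13) = 1]
Product: (1)·(-1) = -1.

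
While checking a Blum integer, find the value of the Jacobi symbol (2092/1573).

Reduce the numerator: 2092 ≡ 519 (mod 1573), so (2092/1573) = (519/1573).
1573 ≡ 1 (mod 4), so quadratic reciprocity gives (519/1573) = (1573/519). Reduce: 1573 ≡ 16 (mod 519). Now have (16/519).
Factor out 2: 16 = 2^4. Since 519 ≡ 7 (mod 8), (2/519) = +1, and (2/519)^4 = +1. Now have (1/519).
(1/519) = 1. Collecting the sign factors: 1.

1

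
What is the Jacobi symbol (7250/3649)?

1

Reduce the numerator: 7250 ≡ 3601 (mod 3649), so (7250/3649) = (3601/3649).
3601 ≡ 1 (mod 4), so quadratic reciprocity gives (3601/3649) = (3649/3601). Reduce: 3649 ≡ 48 (mod 3601). Now have (48/3601).
Factor out 2: 48 = 2^4·3. Since 3601 ≡ 1 (mod 8), (2/3601) = +1, and (2/3601)^4 = +1. Now have (3/3601).
3601 ≡ 1 (mod 4), so quadratic reciprocity gives (3/3601) = (3601/3). Reduce: 3601 ≡ 1 (mod 3). Now have (1/3).
(1/3) = 1. Collecting the sign factors: 1.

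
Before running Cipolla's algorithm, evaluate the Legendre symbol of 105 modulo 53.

1

(105/53)
  = (52/53)    [105 ≡ 52 mod 53]
  = (13/53)    [53 ≡ 5 mod 8 ⇒ (2/53)^2 = +1]
  = (53/13)    [QR: 13 ≡ 1 mod 4, sign kept]
  = (1/13)    [53 ≡ 1 mod 13]
  = 1    [(1/13) = 1]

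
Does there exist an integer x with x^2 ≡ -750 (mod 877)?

yes

Pull out -1: (-750/877) = (-1/877)·(750/877). Since 877 ≡ 1 (mod 4), (-1/877) = +1. Now have (750/877).
Factor out 2: 750 = 2·375. Since 877 ≡ 5 (mod 8), (2/877) = -1. Now have -(375/877).
877 ≡ 1 (mod 4), so quadratic reciprocity gives (375/877) = (877/375). Reduce: 877 ≡ 127 (mod 375). Now have -(127/375).
Both 127 ≡ 3 and 375 ≡ 3 (mod 4), so reciprocity gives (127/375) = -(375/127). Reduce: 375 ≡ 121 (mod 127). Now have (121/127).
121 ≡ 1 (mod 4), so quadratic reciprocity gives (121/127) = (127/121). Reduce: 127 ≡ 6 (mod 121). Now have (6/121).
Factor out 2: 6 = 2·3. Since 121 ≡ 1 (mod 8), (2/121) = +1. Now have (3/121).
121 ≡ 1 (mod 4), so quadratic reciprocity gives (3/121) = (121/3). Reduce: 121 ≡ 1 (mod 3). Now have (1/3).
(1/3) = 1. Collecting the sign factors: 1.
(-750/877) = 1, and 877 is prime, so -750 is a quadratic residue mod 877.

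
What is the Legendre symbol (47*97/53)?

1

By multiplicativity, (47·97/53) = (47/53)·(97/53).
First factor (47/53):
(47/53)
  = (53/47)    [QR: 53 ≡ 1 mod 4, sign kept]
  = (6/47)    [53 ≡ 6 mod 47]
  = (3/47)    [47 ≡ 7 mod 8 ⇒ (2/47) = +1]
  = -(47/3)    [QR: both ≡ 3 mod 4, sign flips]
  = -(2/3)    [47 ≡ 2 mod 3]
  = (1/3)    [3 ≡ 3 mod 8 ⇒ (2/3) = -1]
  = 1    [(1/3) = 1]
Second factor (97/53):
(97/53)
  = (44/53)    [97 ≡ 44 mod 53]
  = (11/53)    [53 ≡ 5 mod 8 ⇒ (2/53)^2 = +1]
  = (53/11)    [QR: 53 ≡ 1 mod 4, sign kept]
  = (9/11)    [53 ≡ 9 mod 11]
  = (11/9)    [QR: 9 ≡ 1 mod 4, sign kept]
  = (2/9)    [11 ≡ 2 mod 9]
  = (1/9)    [9 ≡ 1 mod 8 ⇒ (2/9) = +1]
  = 1    [(1/9) = 1]
Product: (1)·(1) = 1.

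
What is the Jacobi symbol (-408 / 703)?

-1

Reduce the numerator: -408 ≡ 295 (mod 703), so (-408 / 703) = (295 / 703).
Both 295 ≡ 3 and 703 ≡ 3 (mod 4), so reciprocity gives (295 / 703) = -(703 / 295). Reduce: 703 ≡ 113 (mod 295). Now have -(113 / 295).
113 ≡ 1 (mod 4), so quadratic reciprocity gives (113 / 295) = (295 / 113). Reduce: 295 ≡ 69 (mod 113). Now have -(69 / 113).
69 ≡ 1 (mod 4), so quadratic reciprocity gives (69 / 113) = (113 / 69). Reduce: 113 ≡ 44 (mod 69). Now have -(44 / 69).
Factor out 2: 44 = 2^2·11. Since 69 ≡ 5 (mod 8), (2 / 69) = -1, and (2 / 69)^2 = +1. Now have -(11 / 69).
69 ≡ 1 (mod 4), so quadratic reciprocity gives (11 / 69) = (69 / 11). Reduce: 69 ≡ 3 (mod 11). Now have -(3 / 11).
Both 3 ≡ 3 and 11 ≡ 3 (mod 4), so reciprocity gives (3 / 11) = -(11 / 3). Reduce: 11 ≡ 2 (mod 3). Now have (2 / 3).
Factor out 2: 2 = 2. Since 3 ≡ 3 (mod 8), (2 / 3) = -1. Now have -(1 / 3).
(1 / 3) = 1. Collecting the sign factors: -1.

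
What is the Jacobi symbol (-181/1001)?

(-181/1001)
  = (181/1001)    [1001 ≡ 1 mod 4 ⇒ (-1/1001) = +1]
  = (1001/181)    [QR: 181 ≡ 1 mod 4, sign kept]
  = (96/181)    [1001 ≡ 96 mod 181]
  = -(3/181)    [181 ≡ 5 mod 8 ⇒ (2/181)^5 = -1]
  = -(181/3)    [QR: 181 ≡ 1 mod 4, sign kept]
  = -(1/3)    [181 ≡ 1 mod 3]
  = -1    [(1/3) = 1]

-1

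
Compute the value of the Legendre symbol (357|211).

(357|211)
  = (146|211)    [357 ≡ 146 mod 211]
  = -(73|211)    [211 ≡ 3 mod 8 ⇒ (2|211) = -1]
  = -(211|73)    [QR: 73 ≡ 1 mod 4, sign kept]
  = -(65|73)    [211 ≡ 65 mod 73]
  = -(73|65)    [QR: 65 ≡ 1 mod 4, sign kept]
  = -(8|65)    [73 ≡ 8 mod 65]
  = -(1|65)    [65 ≡ 1 mod 8 ⇒ (2|65)^3 = +1]
  = -1    [(1|65) = 1]

-1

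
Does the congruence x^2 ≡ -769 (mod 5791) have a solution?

(-769/5791)
  = (5022/5791)    [-769 ≡ 5022 mod 5791]
  = (2511/5791)    [5791 ≡ 7 mod 8 ⇒ (2/5791) = +1]
  = -(5791/2511)    [QR: both ≡ 3 mod 4, sign flips]
  = -(769/2511)    [5791 ≡ 769 mod 2511]
  = -(2511/769)    [QR: 769 ≡ 1 mod 4, sign kept]
  = -(204/769)    [2511 ≡ 204 mod 769]
  = -(51/769)    [769 ≡ 1 mod 8 ⇒ (2/769)^2 = +1]
  = -(769/51)    [QR: 769 ≡ 1 mod 4, sign kept]
  = -(4/51)    [769 ≡ 4 mod 51]
  = -(1/51)    [51 ≡ 3 mod 8 ⇒ (2/51)^2 = +1]
  = -1    [(1/51) = 1]
(-769/5791) = -1, and 5791 is prime, so -769 is not a quadratic residue mod 5791.

no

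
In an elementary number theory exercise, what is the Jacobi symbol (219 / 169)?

1

(219 / 169)
  = (50 / 169)    [219 ≡ 50 mod 169]
  = (25 / 169)    [169 ≡ 1 mod 8 ⇒ (2 / 169) = +1]
  = (169 / 25)    [QR: 25 ≡ 1 mod 4, sign kept]
  = (19 / 25)    [169 ≡ 19 mod 25]
  = (25 / 19)    [QR: 25 ≡ 1 mod 4, sign kept]
  = (6 / 19)    [25 ≡ 6 mod 19]
  = -(3 / 19)    [19 ≡ 3 mod 8 ⇒ (2 / 19) = -1]
  = (19 / 3)    [QR: both ≡ 3 mod 4, sign flips]
  = (1 / 3)    [19 ≡ 1 mod 3]
  = 1    [(1 / 3) = 1]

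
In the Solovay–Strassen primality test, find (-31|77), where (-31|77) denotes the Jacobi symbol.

-1

Reduce the numerator: -31 ≡ 46 (mod 77), so (-31|77) = (46|77).
Factor out 2: 46 = 2·23. Since 77 ≡ 5 (mod 8), (2|77) = -1. Now have -(23|77).
77 ≡ 1 (mod 4), so quadratic reciprocity gives (23|77) = (77|23). Reduce: 77 ≡ 8 (mod 23). Now have -(8|23).
Factor out 2: 8 = 2^3. Since 23 ≡ 7 (mod 8), (2|23) = +1, and (2|23)^3 = +1. Now have -(1|23).
(1|23) = 1. Collecting the sign factors: -1.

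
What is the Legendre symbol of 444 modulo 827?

-1

(444/827)
  = (111/827)    [827 ≡ 3 mod 8 ⇒ (2/827)^2 = +1]
  = -(827/111)    [QR: both ≡ 3 mod 4, sign flips]
  = -(50/111)    [827 ≡ 50 mod 111]
  = -(25/111)    [111 ≡ 7 mod 8 ⇒ (2/111) = +1]
  = -(111/25)    [QR: 25 ≡ 1 mod 4, sign kept]
  = -(11/25)    [111 ≡ 11 mod 25]
  = -(25/11)    [QR: 25 ≡ 1 mod 4, sign kept]
  = -(3/11)    [25 ≡ 3 mod 11]
  = (11/3)    [QR: both ≡ 3 mod 4, sign flips]
  = (2/3)    [11 ≡ 2 mod 3]
  = -(1/3)    [3 ≡ 3 mod 8 ⇒ (2/3) = -1]
  = -1    [(1/3) = 1]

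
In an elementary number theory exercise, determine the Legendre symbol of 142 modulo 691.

Factor out 2: 142 = 2·71. Since 691 ≡ 3 (mod 8), (2/691) = -1. Now have -(71/691).
Both 71 ≡ 3 and 691 ≡ 3 (mod 4), so reciprocity gives (71/691) = -(691/71). Reduce: 691 ≡ 52 (mod 71). Now have (52/71).
Factor out 2: 52 = 2^2·13. Since 71 ≡ 7 (mod 8), (2/71) = +1, and (2/71)^2 = +1. Now have (13/71).
13 ≡ 1 (mod 4), so quadratic reciprocity gives (13/71) = (71/13). Reduce: 71 ≡ 6 (mod 13). Now have (6/13).
Factor out 2: 6 = 2·3. Since 13 ≡ 5 (mod 8), (2/13) = -1. Now have -(3/13).
13 ≡ 1 (mod 4), so quadratic reciprocity gives (3/13) = (13/3). Reduce: 13 ≡ 1 (mod 3). Now have -(1/3).
(1/3) = 1. Collecting the sign factors: -1.

-1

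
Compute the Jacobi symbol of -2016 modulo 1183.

0

Reduce the numerator: -2016 ≡ 350 (mod 1183), so (-2016/1183) = (350/1183).
Factor out 2: 350 = 2·175. Since 1183 ≡ 7 (mod 8), (2/1183) = +1. Now have (175/1183).
Both 175 ≡ 3 and 1183 ≡ 3 (mod 4), so reciprocity gives (175/1183) = -(1183/175). Reduce: 1183 ≡ 133 (mod 175). Now have -(133/175).
133 ≡ 1 (mod 4), so quadratic reciprocity gives (133/175) = (175/133). Reduce: 175 ≡ 42 (mod 133). Now have -(42/133).
Factor out 2: 42 = 2·21. Since 133 ≡ 5 (mod 8), (2/133) = -1. Now have (21/133).
21 ≡ 1 (mod 4), so quadratic reciprocity gives (21/133) = (133/21). Reduce: 133 ≡ 7 (mod 21). Now have (7/21).
21 ≡ 1 (mod 4), so quadratic reciprocity gives (7/21) = (21/7). Reduce: 21 ≡ 0 (mod 7). Now have (0/7).
The numerator is now 0 with denominator 7 > 1: the symbol is 0.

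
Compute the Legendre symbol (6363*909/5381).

By multiplicativity, (6363·909/5381) = (6363/5381)·(909/5381).
First factor (6363/5381):
Reduce the numerator: 6363 ≡ 982 (mod 5381), so (6363/5381) = (982/5381).
Factor out 2: 982 = 2·491. Since 5381 ≡ 5 (mod 8), (2/5381) = -1. Now have -(491/5381).
5381 ≡ 1 (mod 4), so quadratic reciprocity gives (491/5381) = (5381/491). Reduce: 5381 ≡ 471 (mod 491). Now have -(471/491).
Both 471 ≡ 3 and 491 ≡ 3 (mod 4), so reciprocity gives (471/491) = -(491/471). Reduce: 491 ≡ 20 (mod 471). Now have (20/471).
Factor out 2: 20 = 2^2·5. Since 471 ≡ 7 (mod 8), (2/471) = +1, and (2/471)^2 = +1. Now have (5/471).
5 ≡ 1 (mod 4), so quadratic reciprocity gives (5/471) = (471/5). Reduce: 471 ≡ 1 (mod 5). Now have (1/5).
(1/5) = 1. Collecting the sign factors: 1.
Second factor (909/5381):
909 ≡ 1 (mod 4), so quadratic reciprocity gives (909/5381) = (5381/909). Reduce: 5381 ≡ 836 (mod 909). Now have (836/909).
Factor out 2: 836 = 2^2·209. Since 909 ≡ 5 (mod 8), (2/909) = -1, and (2/909)^2 = +1. Now have (209/909).
209 ≡ 1 (mod 4), so quadratic reciprocity gives (209/909) = (909/209). Reduce: 909 ≡ 73 (mod 209). Now have (73/209).
73 ≡ 1 (mod 4), so quadratic reciprocity gives (73/209) = (209/73). Reduce: 209 ≡ 63 (mod 73). Now have (63/73).
73 ≡ 1 (mod 4), so quadratic reciprocity gives (63/73) = (73/63). Reduce: 73 ≡ 10 (mod 63). Now have (10/63).
Factor out 2: 10 = 2·5. Since 63 ≡ 7 (mod 8), (2/63) = +1. Now have (5/63).
5 ≡ 1 (mod 4), so quadratic reciprocity gives (5/63) = (63/5). Reduce: 63 ≡ 3 (mod 5). Now have (3/5).
5 ≡ 1 (mod 4), so quadratic reciprocity gives (3/5) = (5/3). Reduce: 5 ≡ 2 (mod 3). Now have (2/3).
Factor out 2: 2 = 2. Since 3 ≡ 3 (mod 8), (2/3) = -1. Now have -(1/3).
(1/3) = 1. Collecting the sign factors: -1.
Product: (1)·(-1) = -1.

-1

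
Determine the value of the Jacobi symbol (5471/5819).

Both 5471 ≡ 3 and 5819 ≡ 3 (mod 4), so reciprocity gives (5471/5819) = -(5819/5471). Reduce: 5819 ≡ 348 (mod 5471). Now have -(348/5471).
Factor out 2: 348 = 2^2·87. Since 5471 ≡ 7 (mod 8), (2/5471) = +1, and (2/5471)^2 = +1. Now have -(87/5471).
Both 87 ≡ 3 and 5471 ≡ 3 (mod 4), so reciprocity gives (87/5471) = -(5471/87). Reduce: 5471 ≡ 77 (mod 87). Now have (77/87).
77 ≡ 1 (mod 4), so quadratic reciprocity gives (77/87) = (87/77). Reduce: 87 ≡ 10 (mod 77). Now have (10/77).
Factor out 2: 10 = 2·5. Since 77 ≡ 5 (mod 8), (2/77) = -1. Now have -(5/77).
5 ≡ 1 (mod 4), so quadratic reciprocity gives (5/77) = (77/5). Reduce: 77 ≡ 2 (mod 5). Now have -(2/5).
Factor out 2: 2 = 2. Since 5 ≡ 5 (mod 8), (2/5) = -1. Now have (1/5).
(1/5) = 1. Collecting the sign factors: 1.

1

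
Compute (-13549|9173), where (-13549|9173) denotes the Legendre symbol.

(-13549|9173)
  = (13549|9173)    [9173 ≡ 1 mod 4 ⇒ (-1|9173) = +1]
  = (4376|9173)    [13549 ≡ 4376 mod 9173]
  = -(547|9173)    [9173 ≡ 5 mod 8 ⇒ (2|9173)^3 = -1]
  = -(9173|547)    [QR: 9173 ≡ 1 mod 4, sign kept]
  = -(421|547)    [9173 ≡ 421 mod 547]
  = -(547|421)    [QR: 421 ≡ 1 mod 4, sign kept]
  = -(126|421)    [547 ≡ 126 mod 421]
  = (63|421)    [421 ≡ 5 mod 8 ⇒ (2|421) = -1]
  = (421|63)    [QR: 421 ≡ 1 mod 4, sign kept]
  = (43|63)    [421 ≡ 43 mod 63]
  = -(63|43)    [QR: both ≡ 3 mod 4, sign flips]
  = -(20|43)    [63 ≡ 20 mod 43]
  = -(5|43)    [43 ≡ 3 mod 8 ⇒ (2|43)^2 = +1]
  = -(43|5)    [QR: 5 ≡ 1 mod 4, sign kept]
  = -(3|5)    [43 ≡ 3 mod 5]
  = -(5|3)    [QR: 5 ≡ 1 mod 4, sign kept]
  = -(2|3)    [5 ≡ 2 mod 3]
  = (1|3)    [3 ≡ 3 mod 8 ⇒ (2|3) = -1]
  = 1    [(1|3) = 1]

1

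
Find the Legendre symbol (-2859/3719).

-1

Reduce the numerator: -2859 ≡ 860 (mod 3719), so (-2859/3719) = (860/3719).
Factor out 2: 860 = 2^2·215. Since 3719 ≡ 7 (mod 8), (2/3719) = +1, and (2/3719)^2 = +1. Now have (215/3719).
Both 215 ≡ 3 and 3719 ≡ 3 (mod 4), so reciprocity gives (215/3719) = -(3719/215). Reduce: 3719 ≡ 64 (mod 215). Now have -(64/215).
Factor out 2: 64 = 2^6. Since 215 ≡ 7 (mod 8), (2/215) = +1, and (2/215)^6 = +1. Now have -(1/215).
(1/215) = 1. Collecting the sign factors: -1.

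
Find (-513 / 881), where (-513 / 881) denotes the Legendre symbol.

-1

(-513 / 881)
  = (513 / 881)    [881 ≡ 1 mod 4 ⇒ (-1 / 881) = +1]
  = (881 / 513)    [QR: 513 ≡ 1 mod 4, sign kept]
  = (368 / 513)    [881 ≡ 368 mod 513]
  = (23 / 513)    [513 ≡ 1 mod 8 ⇒ (2 / 513)^4 = +1]
  = (513 / 23)    [QR: 513 ≡ 1 mod 4, sign kept]
  = (7 / 23)    [513 ≡ 7 mod 23]
  = -(23 / 7)    [QR: both ≡ 3 mod 4, sign flips]
  = -(2 / 7)    [23 ≡ 2 mod 7]
  = -(1 / 7)    [7 ≡ 7 mod 8 ⇒ (2 / 7) = +1]
  = -1    [(1 / 7) = 1]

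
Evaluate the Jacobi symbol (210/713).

(210/713)
  = (105/713)    [713 ≡ 1 mod 8 ⇒ (2/713) = +1]
  = (713/105)    [QR: 105 ≡ 1 mod 4, sign kept]
  = (83/105)    [713 ≡ 83 mod 105]
  = (105/83)    [QR: 105 ≡ 1 mod 4, sign kept]
  = (22/83)    [105 ≡ 22 mod 83]
  = -(11/83)    [83 ≡ 3 mod 8 ⇒ (2/83) = -1]
  = (83/11)    [QR: both ≡ 3 mod 4, sign flips]
  = (6/11)    [83 ≡ 6 mod 11]
  = -(3/11)    [11 ≡ 3 mod 8 ⇒ (2/11) = -1]
  = (11/3)    [QR: both ≡ 3 mod 4, sign flips]
  = (2/3)    [11 ≡ 2 mod 3]
  = -(1/3)    [3 ≡ 3 mod 8 ⇒ (2/3) = -1]
  = -1    [(1/3) = 1]

-1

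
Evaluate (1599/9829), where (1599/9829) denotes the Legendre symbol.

-1

9829 ≡ 1 (mod 4), so quadratic reciprocity gives (1599/9829) = (9829/1599). Reduce: 9829 ≡ 235 (mod 1599). Now have (235/1599).
Both 235 ≡ 3 and 1599 ≡ 3 (mod 4), so reciprocity gives (235/1599) = -(1599/235). Reduce: 1599 ≡ 189 (mod 235). Now have -(189/235).
189 ≡ 1 (mod 4), so quadratic reciprocity gives (189/235) = (235/189). Reduce: 235 ≡ 46 (mod 189). Now have -(46/189).
Factor out 2: 46 = 2·23. Since 189 ≡ 5 (mod 8), (2/189) = -1. Now have (23/189).
189 ≡ 1 (mod 4), so quadratic reciprocity gives (23/189) = (189/23). Reduce: 189 ≡ 5 (mod 23). Now have (5/23).
5 ≡ 1 (mod 4), so quadratic reciprocity gives (5/23) = (23/5). Reduce: 23 ≡ 3 (mod 5). Now have (3/5).
5 ≡ 1 (mod 4), so quadratic reciprocity gives (3/5) = (5/3). Reduce: 5 ≡ 2 (mod 3). Now have (2/3).
Factor out 2: 2 = 2. Since 3 ≡ 3 (mod 8), (2/3) = -1. Now have -(1/3).
(1/3) = 1. Collecting the sign factors: -1.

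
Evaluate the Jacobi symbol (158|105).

Reduce the numerator: 158 ≡ 53 (mod 105), so (158|105) = (53|105).
53 ≡ 1 (mod 4), so quadratic reciprocity gives (53|105) = (105|53). Reduce: 105 ≡ 52 (mod 53). Now have (52|53).
Factor out 2: 52 = 2^2·13. Since 53 ≡ 5 (mod 8), (2|53) = -1, and (2|53)^2 = +1. Now have (13|53).
13 ≡ 1 (mod 4), so quadratic reciprocity gives (13|53) = (53|13). Reduce: 53 ≡ 1 (mod 13). Now have (1|13).
(1|13) = 1. Collecting the sign factors: 1.

1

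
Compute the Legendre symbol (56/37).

-1

Reduce the numerator: 56 ≡ 19 (mod 37), so (56/37) = (19/37).
37 ≡ 1 (mod 4), so quadratic reciprocity gives (19/37) = (37/19). Reduce: 37 ≡ 18 (mod 19). Now have (18/19).
Factor out 2: 18 = 2·9. Since 19 ≡ 3 (mod 8), (2/19) = -1. Now have -(9/19).
9 ≡ 1 (mod 4), so quadratic reciprocity gives (9/19) = (19/9). Reduce: 19 ≡ 1 (mod 9). Now have -(1/9).
(1/9) = 1. Collecting the sign factors: -1.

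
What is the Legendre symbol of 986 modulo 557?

(986/557)
  = (429/557)    [986 ≡ 429 mod 557]
  = (557/429)    [QR: 429 ≡ 1 mod 4, sign kept]
  = (128/429)    [557 ≡ 128 mod 429]
  = -(1/429)    [429 ≡ 5 mod 8 ⇒ (2/429)^7 = -1]
  = -1    [(1/429) = 1]

-1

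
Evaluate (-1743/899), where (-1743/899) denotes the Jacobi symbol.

1

(-1743/899)
  = (55/899)    [-1743 ≡ 55 mod 899]
  = -(899/55)    [QR: both ≡ 3 mod 4, sign flips]
  = -(19/55)    [899 ≡ 19 mod 55]
  = (55/19)    [QR: both ≡ 3 mod 4, sign flips]
  = (17/19)    [55 ≡ 17 mod 19]
  = (19/17)    [QR: 17 ≡ 1 mod 4, sign kept]
  = (2/17)    [19 ≡ 2 mod 17]
  = (1/17)    [17 ≡ 1 mod 8 ⇒ (2/17) = +1]
  = 1    [(1/17) = 1]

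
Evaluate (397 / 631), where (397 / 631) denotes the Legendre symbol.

1

(397 / 631)
  = (631 / 397)    [QR: 397 ≡ 1 mod 4, sign kept]
  = (234 / 397)    [631 ≡ 234 mod 397]
  = -(117 / 397)    [397 ≡ 5 mod 8 ⇒ (2 / 397) = -1]
  = -(397 / 117)    [QR: 117 ≡ 1 mod 4, sign kept]
  = -(46 / 117)    [397 ≡ 46 mod 117]
  = (23 / 117)    [117 ≡ 5 mod 8 ⇒ (2 / 117) = -1]
  = (117 / 23)    [QR: 117 ≡ 1 mod 4, sign kept]
  = (2 / 23)    [117 ≡ 2 mod 23]
  = (1 / 23)    [23 ≡ 7 mod 8 ⇒ (2 / 23) = +1]
  = 1    [(1 / 23) = 1]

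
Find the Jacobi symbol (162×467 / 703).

-1

By multiplicativity, (162·467 / 703) = (162 / 703)·(467 / 703).
First factor (162 / 703):
(162 / 703)
  = (81 / 703)    [703 ≡ 7 mod 8 ⇒ (2 / 703) = +1]
  = (703 / 81)    [QR: 81 ≡ 1 mod 4, sign kept]
  = (55 / 81)    [703 ≡ 55 mod 81]
  = (81 / 55)    [QR: 81 ≡ 1 mod 4, sign kept]
  = (26 / 55)    [81 ≡ 26 mod 55]
  = (13 / 55)    [55 ≡ 7 mod 8 ⇒ (2 / 55) = +1]
  = (55 / 13)    [QR: 13 ≡ 1 mod 4, sign kept]
  = (3 / 13)    [55 ≡ 3 mod 13]
  = (13 / 3)    [QR: 13 ≡ 1 mod 4, sign kept]
  = (1 / 3)    [13 ≡ 1 mod 3]
  = 1    [(1 / 3) = 1]
Second factor (467 / 703):
(467 / 703)
  = -(703 / 467)    [QR: both ≡ 3 mod 4, sign flips]
  = -(236 / 467)    [703 ≡ 236 mod 467]
  = -(59 / 467)    [467 ≡ 3 mod 8 ⇒ (2 / 467)^2 = +1]
  = (467 / 59)    [QR: both ≡ 3 mod 4, sign flips]
  = (54 / 59)    [467 ≡ 54 mod 59]
  = -(27 / 59)    [59 ≡ 3 mod 8 ⇒ (2 / 59) = -1]
  = (59 / 27)    [QR: both ≡ 3 mod 4, sign flips]
  = (5 / 27)    [59 ≡ 5 mod 27]
  = (27 / 5)    [QR: 5 ≡ 1 mod 4, sign kept]
  = (2 / 5)    [27 ≡ 2 mod 5]
  = -(1 / 5)    [5 ≡ 5 mod 8 ⇒ (2 / 5) = -1]
  = -1    [(1 / 5) = 1]
Product: (1)·(-1) = -1.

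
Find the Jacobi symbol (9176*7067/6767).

By multiplicativity, (9176·7067/6767) = (9176/6767)·(7067/6767).
First factor (9176/6767):
Reduce the numerator: 9176 ≡ 2409 (mod 6767), so (9176/6767) = (2409/6767).
2409 ≡ 1 (mod 4), so quadratic reciprocity gives (2409/6767) = (6767/2409). Reduce: 6767 ≡ 1949 (mod 2409). Now have (1949/2409).
1949 ≡ 1 (mod 4), so quadratic reciprocity gives (1949/2409) = (2409/1949). Reduce: 2409 ≡ 460 (mod 1949). Now have (460/1949).
Factor out 2: 460 = 2^2·115. Since 1949 ≡ 5 (mod 8), (2/1949) = -1, and (2/1949)^2 = +1. Now have (115/1949).
1949 ≡ 1 (mod 4), so quadratic reciprocity gives (115/1949) = (1949/115). Reduce: 1949 ≡ 109 (mod 115). Now have (109/115).
109 ≡ 1 (mod 4), so quadratic reciprocity gives (109/115) = (115/109). Reduce: 115 ≡ 6 (mod 109). Now have (6/109).
Factor out 2: 6 = 2·3. Since 109 ≡ 5 (mod 8), (2/109) = -1. Now have -(3/109).
109 ≡ 1 (mod 4), so quadratic reciprocity gives (3/109) = (109/3). Reduce: 109 ≡ 1 (mod 3). Now have -(1/3).
(1/3) = 1. Collecting the sign factors: -1.
Second factor (7067/6767):
Reduce the numerator: 7067 ≡ 300 (mod 6767), so (7067/6767) = (300/6767).
Factor out 2: 300 = 2^2·75. Since 6767 ≡ 7 (mod 8), (2/6767) = +1, and (2/6767)^2 = +1. Now have (75/6767).
Both 75 ≡ 3 and 6767 ≡ 3 (mod 4), so reciprocity gives (75/6767) = -(6767/75). Reduce: 6767 ≡ 17 (mod 75). Now have -(17/75).
17 ≡ 1 (mod 4), so quadratic reciprocity gives (17/75) = (75/17). Reduce: 75 ≡ 7 (mod 17). Now have -(7/17).
17 ≡ 1 (mod 4), so quadratic reciprocity gives (7/17) = (17/7). Reduce: 17 ≡ 3 (mod 7). Now have -(3/7).
Both 3 ≡ 3 and 7 ≡ 3 (mod 4), so reciprocity gives (3/7) = -(7/3). Reduce: 7 ≡ 1 (mod 3). Now have (1/3).
(1/3) = 1. Collecting the sign factors: 1.
Product: (-1)·(1) = -1.

-1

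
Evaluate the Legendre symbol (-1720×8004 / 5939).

By multiplicativity, (-1720·8004 / 5939) = (-1720 / 5939)·(8004 / 5939).
First factor (-1720 / 5939):
(-1720 / 5939)
  = (4219 / 5939)    [-1720 ≡ 4219 mod 5939]
  = -(5939 / 4219)    [QR: both ≡ 3 mod 4, sign flips]
  = -(1720 / 4219)    [5939 ≡ 1720 mod 4219]
  = (215 / 4219)    [4219 ≡ 3 mod 8 ⇒ (2 / 4219)^3 = -1]
  = -(4219 / 215)    [QR: both ≡ 3 mod 4, sign flips]
  = -(134 / 215)    [4219 ≡ 134 mod 215]
  = -(67 / 215)    [215 ≡ 7 mod 8 ⇒ (2 / 215) = +1]
  = (215 / 67)    [QR: both ≡ 3 mod 4, sign flips]
  = (14 / 67)    [215 ≡ 14 mod 67]
  = -(7 / 67)    [67 ≡ 3 mod 8 ⇒ (2 / 67) = -1]
  = (67 / 7)    [QR: both ≡ 3 mod 4, sign flips]
  = (4 / 7)    [67 ≡ 4 mod 7]
  = (1 / 7)    [7 ≡ 7 mod 8 ⇒ (2 / 7)^2 = +1]
  = 1    [(1 / 7) = 1]
Second factor (8004 / 5939):
(8004 / 5939)
  = (2065 / 5939)    [8004 ≡ 2065 mod 5939]
  = (5939 / 2065)    [QR: 2065 ≡ 1 mod 4, sign kept]
  = (1809 / 2065)    [5939 ≡ 1809 mod 2065]
  = (2065 / 1809)    [QR: 1809 ≡ 1 mod 4, sign kept]
  = (256 / 1809)    [2065 ≡ 256 mod 1809]
  = (1 / 1809)    [1809 ≡ 1 mod 8 ⇒ (2 / 1809)^8 = +1]
  = 1    [(1 / 1809) = 1]
Product: (1)·(1) = 1.

1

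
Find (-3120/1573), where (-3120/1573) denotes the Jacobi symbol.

0

Reduce the numerator: -3120 ≡ 26 (mod 1573), so (-3120/1573) = (26/1573).
Factor out 2: 26 = 2·13. Since 1573 ≡ 5 (mod 8), (2/1573) = -1. Now have -(13/1573).
13 ≡ 1 (mod 4), so quadratic reciprocity gives (13/1573) = (1573/13). Reduce: 1573 ≡ 0 (mod 13). Now have -(0/13).
The numerator is now 0 with denominator 13 > 1: the symbol is 0.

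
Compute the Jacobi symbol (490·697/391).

By multiplicativity, (490·697/391) = (490/391)·(697/391).
First factor (490/391):
Reduce the numerator: 490 ≡ 99 (mod 391), so (490/391) = (99/391).
Both 99 ≡ 3 and 391 ≡ 3 (mod 4), so reciprocity gives (99/391) = -(391/99). Reduce: 391 ≡ 94 (mod 99). Now have -(94/99).
Factor out 2: 94 = 2·47. Since 99 ≡ 3 (mod 8), (2/99) = -1. Now have (47/99).
Both 47 ≡ 3 and 99 ≡ 3 (mod 4), so reciprocity gives (47/99) = -(99/47). Reduce: 99 ≡ 5 (mod 47). Now have -(5/47).
5 ≡ 1 (mod 4), so quadratic reciprocity gives (5/47) = (47/5). Reduce: 47 ≡ 2 (mod 5). Now have -(2/5).
Factor out 2: 2 = 2. Since 5 ≡ 5 (mod 8), (2/5) = -1. Now have (1/5).
(1/5) = 1. Collecting the sign factors: 1.
Second factor (697/391):
Reduce the numerator: 697 ≡ 306 (mod 391), so (697/391) = (306/391).
Factor out 2: 306 = 2·153. Since 391 ≡ 7 (mod 8), (2/391) = +1. Now have (153/391).
153 ≡ 1 (mod 4), so quadratic reciprocity gives (153/391) = (391/153). Reduce: 391 ≡ 85 (mod 153). Now have (85/153).
85 ≡ 1 (mod 4), so quadratic reciprocity gives (85/153) = (153/85). Reduce: 153 ≡ 68 (mod 85). Now have (68/85).
Factor out 2: 68 = 2^2·17. Since 85 ≡ 5 (mod 8), (2/85) = -1, and (2/85)^2 = +1. Now have (17/85).
17 ≡ 1 (mod 4), so quadratic reciprocity gives (17/85) = (85/17). Reduce: 85 ≡ 0 (mod 17). Now have (0/17).
The numerator is now 0 with denominator 17 > 1: the symbol is 0.
Product: (1)·(0) = 0.

0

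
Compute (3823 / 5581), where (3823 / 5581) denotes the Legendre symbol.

-1

5581 ≡ 1 (mod 4), so quadratic reciprocity gives (3823 / 5581) = (5581 / 3823). Reduce: 5581 ≡ 1758 (mod 3823). Now have (1758 / 3823).
Factor out 2: 1758 = 2·879. Since 3823 ≡ 7 (mod 8), (2 / 3823) = +1. Now have (879 / 3823).
Both 879 ≡ 3 and 3823 ≡ 3 (mod 4), so reciprocity gives (879 / 3823) = -(3823 / 879). Reduce: 3823 ≡ 307 (mod 879). Now have -(307 / 879).
Both 307 ≡ 3 and 879 ≡ 3 (mod 4), so reciprocity gives (307 / 879) = -(879 / 307). Reduce: 879 ≡ 265 (mod 307). Now have (265 / 307).
265 ≡ 1 (mod 4), so quadratic reciprocity gives (265 / 307) = (307 / 265). Reduce: 307 ≡ 42 (mod 265). Now have (42 / 265).
Factor out 2: 42 = 2·21. Since 265 ≡ 1 (mod 8), (2 / 265) = +1. Now have (21 / 265).
21 ≡ 1 (mod 4), so quadratic reciprocity gives (21 / 265) = (265 / 21). Reduce: 265 ≡ 13 (mod 21). Now have (13 / 21).
13 ≡ 1 (mod 4), so quadratic reciprocity gives (13 / 21) = (21 / 13). Reduce: 21 ≡ 8 (mod 13). Now have (8 / 13).
Factor out 2: 8 = 2^3. Since 13 ≡ 5 (mod 8), (2 / 13) = -1, and (2 / 13)^3 = -1. Now have -(1 / 13).
(1 / 13) = 1. Collecting the sign factors: -1.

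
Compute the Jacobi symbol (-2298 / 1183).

-1

Reduce the numerator: -2298 ≡ 68 (mod 1183), so (-2298 / 1183) = (68 / 1183).
Factor out 2: 68 = 2^2·17. Since 1183 ≡ 7 (mod 8), (2 / 1183) = +1, and (2 / 1183)^2 = +1. Now have (17 / 1183).
17 ≡ 1 (mod 4), so quadratic reciprocity gives (17 / 1183) = (1183 / 17). Reduce: 1183 ≡ 10 (mod 17). Now have (10 / 17).
Factor out 2: 10 = 2·5. Since 17 ≡ 1 (mod 8), (2 / 17) = +1. Now have (5 / 17).
5 ≡ 1 (mod 4), so quadratic reciprocity gives (5 / 17) = (17 / 5). Reduce: 17 ≡ 2 (mod 5). Now have (2 / 5).
Factor out 2: 2 = 2. Since 5 ≡ 5 (mod 8), (2 / 5) = -1. Now have -(1 / 5).
(1 / 5) = 1. Collecting the sign factors: -1.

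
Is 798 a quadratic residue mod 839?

(798|839)
  = (399|839)    [839 ≡ 7 mod 8 ⇒ (2|839) = +1]
  = -(839|399)    [QR: both ≡ 3 mod 4, sign flips]
  = -(41|399)    [839 ≡ 41 mod 399]
  = -(399|41)    [QR: 41 ≡ 1 mod 4, sign kept]
  = -(30|41)    [399 ≡ 30 mod 41]
  = -(15|41)    [41 ≡ 1 mod 8 ⇒ (2|41) = +1]
  = -(41|15)    [QR: 41 ≡ 1 mod 4, sign kept]
  = -(11|15)    [41 ≡ 11 mod 15]
  = (15|11)    [QR: both ≡ 3 mod 4, sign flips]
  = (4|11)    [15 ≡ 4 mod 11]
  = (1|11)    [11 ≡ 3 mod 8 ⇒ (2|11)^2 = +1]
  = 1    [(1|11) = 1]
(798|839) = 1, and 839 is prime, so 798 is a quadratic residue mod 839.

yes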